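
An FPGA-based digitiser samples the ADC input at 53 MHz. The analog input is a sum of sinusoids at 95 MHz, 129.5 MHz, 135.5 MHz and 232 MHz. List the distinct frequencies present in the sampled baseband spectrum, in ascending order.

fs/2 = 26.5 MHz.
95 MHz mod fs = 42 MHz.
42 MHz > fs/2 = 26.5 MHz, folds to fs − 42 MHz = 11 MHz.
129.5 MHz mod fs = 23.5 MHz.
23.5 MHz ≤ fs/2 = 26.5 MHz, appears at 23.5 MHz.
135.5 MHz mod fs = 29.5 MHz.
29.5 MHz > fs/2 = 26.5 MHz, folds to fs − 29.5 MHz = 23.5 MHz.
232 MHz mod fs = 20 MHz.
20 MHz ≤ fs/2 = 26.5 MHz, appears at 20 MHz.
Distinct values: {11 MHz, 20 MHz, 23.5 MHz}.

11 MHz, 20 MHz, 23.5 MHz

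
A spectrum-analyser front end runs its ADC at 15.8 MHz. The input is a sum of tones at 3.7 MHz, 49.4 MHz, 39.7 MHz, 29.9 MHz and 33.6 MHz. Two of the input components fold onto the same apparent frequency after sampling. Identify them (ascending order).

fs/2 = 7.9 MHz.
3.7 MHz ≤ fs/2 = 7.9 MHz, passes unchanged.
49.4 MHz mod fs = 2 MHz.
2 MHz ≤ fs/2 = 7.9 MHz, appears at 2 MHz.
39.7 MHz mod fs = 8.1 MHz.
8.1 MHz > fs/2 = 7.9 MHz, folds to fs − 8.1 MHz = 7.7 MHz.
29.9 MHz mod fs = 14.1 MHz.
14.1 MHz > fs/2 = 7.9 MHz, folds to fs − 14.1 MHz = 1.7 MHz.
33.6 MHz mod fs = 2 MHz.
2 MHz ≤ fs/2 = 7.9 MHz, appears at 2 MHz.
33.6 MHz and 49.4 MHz both map to 2 MHz.

33.6 MHz, 49.4 MHz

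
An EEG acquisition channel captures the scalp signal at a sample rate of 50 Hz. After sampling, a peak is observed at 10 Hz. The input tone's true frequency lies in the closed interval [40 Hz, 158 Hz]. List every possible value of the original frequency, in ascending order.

Frequencies that alias to 10 Hz are k·fs ± 10 Hz for integer k ≥ 0.
k=0: 10 Hz.
k=1: 40 Hz, 60 Hz.
k=2: 90 Hz, 110 Hz.
k=3: 140 Hz, 160 Hz.
k=4: 190 Hz, 210 Hz.
Within [40 Hz, 158 Hz]: 40 Hz, 60 Hz, 90 Hz, 110 Hz, 140 Hz.

40 Hz, 60 Hz, 90 Hz, 110 Hz, 140 Hz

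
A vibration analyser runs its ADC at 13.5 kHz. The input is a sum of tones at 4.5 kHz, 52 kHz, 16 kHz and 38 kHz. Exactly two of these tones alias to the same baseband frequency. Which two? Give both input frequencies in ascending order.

16 kHz, 38 kHz

fs/2 = 6.75 kHz.
4.5 kHz ≤ fs/2 = 6.75 kHz, passes unchanged.
52 kHz mod fs = 11.5 kHz.
11.5 kHz > fs/2 = 6.75 kHz, folds to fs − 11.5 kHz = 2 kHz.
16 kHz mod fs = 2.5 kHz.
2.5 kHz ≤ fs/2 = 6.75 kHz, appears at 2.5 kHz.
38 kHz mod fs = 11 kHz.
11 kHz > fs/2 = 6.75 kHz, folds to fs − 11 kHz = 2.5 kHz.
16 kHz and 38 kHz both map to 2.5 kHz.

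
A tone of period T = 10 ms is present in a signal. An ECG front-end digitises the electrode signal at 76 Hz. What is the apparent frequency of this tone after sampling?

T = 10 ms → f = 1/T = 100 Hz.
100 Hz mod fs = 24 Hz.
24 Hz ≤ fs/2 = 38 Hz, appears at 24 Hz.

24 Hz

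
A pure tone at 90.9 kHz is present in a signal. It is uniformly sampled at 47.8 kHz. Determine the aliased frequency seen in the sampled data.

4.7 kHz

90.9 kHz mod fs = 43.1 kHz.
43.1 kHz > fs/2 = 23.9 kHz, folds to fs − 43.1 kHz = 4.7 kHz.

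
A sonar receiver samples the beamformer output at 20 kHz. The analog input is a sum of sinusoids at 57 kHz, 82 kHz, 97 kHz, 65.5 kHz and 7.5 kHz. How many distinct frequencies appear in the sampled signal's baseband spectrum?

4

fs/2 = 10 kHz.
57 kHz mod fs = 17 kHz.
17 kHz > fs/2 = 10 kHz, folds to fs − 17 kHz = 3 kHz.
82 kHz mod fs = 2 kHz.
2 kHz ≤ fs/2 = 10 kHz, appears at 2 kHz.
97 kHz mod fs = 17 kHz.
17 kHz > fs/2 = 10 kHz, folds to fs − 17 kHz = 3 kHz.
65.5 kHz mod fs = 5.5 kHz.
5.5 kHz ≤ fs/2 = 10 kHz, appears at 5.5 kHz.
7.5 kHz ≤ fs/2 = 10 kHz, passes unchanged.
Distinct values: {2 kHz, 3 kHz, 5.5 kHz, 7.5 kHz} → 4.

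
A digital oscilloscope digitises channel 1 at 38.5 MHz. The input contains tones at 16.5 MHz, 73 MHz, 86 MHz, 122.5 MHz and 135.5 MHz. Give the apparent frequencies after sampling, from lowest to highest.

fs/2 = 19.25 MHz.
16.5 MHz ≤ fs/2 = 19.25 MHz, passes unchanged.
73 MHz mod fs = 34.5 MHz.
34.5 MHz > fs/2 = 19.25 MHz, folds to fs − 34.5 MHz = 4 MHz.
86 MHz mod fs = 9 MHz.
9 MHz ≤ fs/2 = 19.25 MHz, appears at 9 MHz.
122.5 MHz mod fs = 7 MHz.
7 MHz ≤ fs/2 = 19.25 MHz, appears at 7 MHz.
135.5 MHz mod fs = 20 MHz.
20 MHz > fs/2 = 19.25 MHz, folds to fs − 20 MHz = 18.5 MHz.
Distinct values: {4 MHz, 7 MHz, 9 MHz, 16.5 MHz, 18.5 MHz}.

4 MHz, 7 MHz, 9 MHz, 16.5 MHz, 18.5 MHz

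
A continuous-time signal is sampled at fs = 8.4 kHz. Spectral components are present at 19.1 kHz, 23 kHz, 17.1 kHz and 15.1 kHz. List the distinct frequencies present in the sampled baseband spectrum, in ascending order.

0.3 kHz, 1.7 kHz, 2.2 kHz, 2.3 kHz

fs/2 = 4.2 kHz.
19.1 kHz mod fs = 2.3 kHz.
2.3 kHz ≤ fs/2 = 4.2 kHz, appears at 2.3 kHz.
23 kHz mod fs = 6.2 kHz.
6.2 kHz > fs/2 = 4.2 kHz, folds to fs − 6.2 kHz = 2.2 kHz.
17.1 kHz mod fs = 0.3 kHz.
0.3 kHz ≤ fs/2 = 4.2 kHz, appears at 0.3 kHz.
15.1 kHz mod fs = 6.7 kHz.
6.7 kHz > fs/2 = 4.2 kHz, folds to fs − 6.7 kHz = 1.7 kHz.
Distinct values: {0.3 kHz, 1.7 kHz, 2.2 kHz, 2.3 kHz}.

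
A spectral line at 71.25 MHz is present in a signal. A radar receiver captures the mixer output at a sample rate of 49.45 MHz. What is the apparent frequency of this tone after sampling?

71.25 MHz mod fs = 21.8 MHz.
21.8 MHz ≤ fs/2 = 24.725 MHz, appears at 21.8 MHz.

21.8 MHz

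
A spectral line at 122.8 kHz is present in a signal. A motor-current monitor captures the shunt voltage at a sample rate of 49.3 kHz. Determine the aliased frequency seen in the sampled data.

24.2 kHz

122.8 kHz mod fs = 24.2 kHz.
24.2 kHz ≤ fs/2 = 24.65 kHz, appears at 24.2 kHz.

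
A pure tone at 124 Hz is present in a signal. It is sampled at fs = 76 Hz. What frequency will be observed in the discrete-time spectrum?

28 Hz

124 Hz mod fs = 48 Hz.
48 Hz > fs/2 = 38 Hz, folds to fs − 48 Hz = 28 Hz.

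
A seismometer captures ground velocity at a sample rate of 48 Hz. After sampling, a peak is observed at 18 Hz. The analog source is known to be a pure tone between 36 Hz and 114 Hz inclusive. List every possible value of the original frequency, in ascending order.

66 Hz, 78 Hz, 114 Hz

Frequencies that alias to 18 Hz are k·fs ± 18 Hz for integer k ≥ 0.
k=0: 18 Hz.
k=1: 30 Hz, 66 Hz.
k=2: 78 Hz, 114 Hz.
k=3: 126 Hz, 162 Hz.
Within [36 Hz, 114 Hz]: 66 Hz, 78 Hz, 114 Hz.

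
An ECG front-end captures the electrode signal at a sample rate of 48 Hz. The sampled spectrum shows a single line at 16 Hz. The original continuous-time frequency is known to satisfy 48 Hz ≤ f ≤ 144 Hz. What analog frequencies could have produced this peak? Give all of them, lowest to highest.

Frequencies that alias to 16 Hz are k·fs ± 16 Hz for integer k ≥ 0.
k=0: 16 Hz.
k=1: 32 Hz, 64 Hz.
k=2: 80 Hz, 112 Hz.
k=3: 128 Hz, 160 Hz.
k=4: 176 Hz, 208 Hz.
Within [48 Hz, 144 Hz]: 64 Hz, 80 Hz, 112 Hz, 128 Hz.

64 Hz, 80 Hz, 112 Hz, 128 Hz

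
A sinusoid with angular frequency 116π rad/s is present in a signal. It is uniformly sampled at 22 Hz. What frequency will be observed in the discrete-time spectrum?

8 Hz

ω = 116π rad/s → f = ω/(2π) = 58 Hz.
58 Hz mod fs = 14 Hz.
14 Hz > fs/2 = 11 Hz, folds to fs − 14 Hz = 8 Hz.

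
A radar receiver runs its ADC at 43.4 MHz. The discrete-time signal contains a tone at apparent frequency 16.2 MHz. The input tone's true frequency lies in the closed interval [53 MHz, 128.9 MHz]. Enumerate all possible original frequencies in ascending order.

Frequencies that alias to 16.2 MHz are k·fs ± 16.2 MHz for integer k ≥ 0.
k=0: 16.2 MHz.
k=1: 27.2 MHz, 59.6 MHz.
k=2: 70.6 MHz, 103 MHz.
k=3: 114 MHz, 146.4 MHz.
k=4: 157.4 MHz, 189.8 MHz.
Within [53 MHz, 128.9 MHz]: 59.6 MHz, 70.6 MHz, 103 MHz, 114 MHz.

59.6 MHz, 70.6 MHz, 103 MHz, 114 MHz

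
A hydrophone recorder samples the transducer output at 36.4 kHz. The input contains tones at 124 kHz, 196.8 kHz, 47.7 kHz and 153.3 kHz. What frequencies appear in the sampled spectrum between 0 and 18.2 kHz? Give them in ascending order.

7.7 kHz, 11.3 kHz, 14.8 kHz

fs/2 = 18.2 kHz.
124 kHz mod fs = 14.8 kHz.
14.8 kHz ≤ fs/2 = 18.2 kHz, appears at 14.8 kHz.
196.8 kHz mod fs = 14.8 kHz.
14.8 kHz ≤ fs/2 = 18.2 kHz, appears at 14.8 kHz.
47.7 kHz mod fs = 11.3 kHz.
11.3 kHz ≤ fs/2 = 18.2 kHz, appears at 11.3 kHz.
153.3 kHz mod fs = 7.7 kHz.
7.7 kHz ≤ fs/2 = 18.2 kHz, appears at 7.7 kHz.
Distinct values: {7.7 kHz, 11.3 kHz, 14.8 kHz}.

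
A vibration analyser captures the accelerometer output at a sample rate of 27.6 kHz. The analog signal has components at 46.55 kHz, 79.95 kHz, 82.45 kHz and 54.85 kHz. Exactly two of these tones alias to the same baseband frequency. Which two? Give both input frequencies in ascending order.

fs/2 = 13.8 kHz.
46.55 kHz mod fs = 18.95 kHz.
18.95 kHz > fs/2 = 13.8 kHz, folds to fs − 18.95 kHz = 8.65 kHz.
79.95 kHz mod fs = 24.75 kHz.
24.75 kHz > fs/2 = 13.8 kHz, folds to fs − 24.75 kHz = 2.85 kHz.
82.45 kHz mod fs = 27.25 kHz.
27.25 kHz > fs/2 = 13.8 kHz, folds to fs − 27.25 kHz = 0.35 kHz.
54.85 kHz mod fs = 27.25 kHz.
27.25 kHz > fs/2 = 13.8 kHz, folds to fs − 27.25 kHz = 0.35 kHz.
54.85 kHz and 82.45 kHz both map to 0.35 kHz.

54.85 kHz, 82.45 kHz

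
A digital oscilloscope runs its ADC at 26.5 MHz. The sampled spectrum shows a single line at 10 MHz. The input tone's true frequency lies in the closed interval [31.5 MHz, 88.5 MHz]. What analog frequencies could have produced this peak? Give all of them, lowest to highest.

Frequencies that alias to 10 MHz are k·fs ± 10 MHz for integer k ≥ 0.
k=0: 10 MHz.
k=1: 16.5 MHz, 36.5 MHz.
k=2: 43 MHz, 63 MHz.
k=3: 69.5 MHz, 89.5 MHz.
k=4: 96 MHz, 116 MHz.
Within [31.5 MHz, 88.5 MHz]: 36.5 MHz, 43 MHz, 63 MHz, 69.5 MHz.

36.5 MHz, 43 MHz, 63 MHz, 69.5 MHz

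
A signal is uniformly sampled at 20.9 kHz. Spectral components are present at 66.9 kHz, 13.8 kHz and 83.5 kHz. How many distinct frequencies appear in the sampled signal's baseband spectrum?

fs/2 = 10.45 kHz.
66.9 kHz mod fs = 4.2 kHz.
4.2 kHz ≤ fs/2 = 10.45 kHz, appears at 4.2 kHz.
13.8 kHz > fs/2 = 10.45 kHz, folds to fs − 13.8 kHz = 7.1 kHz.
83.5 kHz mod fs = 20.8 kHz.
20.8 kHz > fs/2 = 10.45 kHz, folds to fs − 20.8 kHz = 0.1 kHz.
Distinct values: {0.1 kHz, 4.2 kHz, 7.1 kHz} → 3.

3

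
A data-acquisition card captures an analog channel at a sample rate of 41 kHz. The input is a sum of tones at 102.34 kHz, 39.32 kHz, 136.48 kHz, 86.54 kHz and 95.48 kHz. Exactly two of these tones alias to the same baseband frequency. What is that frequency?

13.48 kHz

fs/2 = 20.5 kHz.
102.34 kHz mod fs = 20.34 kHz.
20.34 kHz ≤ fs/2 = 20.5 kHz, appears at 20.34 kHz.
39.32 kHz > fs/2 = 20.5 kHz, folds to fs − 39.32 kHz = 1.68 kHz.
136.48 kHz mod fs = 13.48 kHz.
13.48 kHz ≤ fs/2 = 20.5 kHz, appears at 13.48 kHz.
86.54 kHz mod fs = 4.54 kHz.
4.54 kHz ≤ fs/2 = 20.5 kHz, appears at 4.54 kHz.
95.48 kHz mod fs = 13.48 kHz.
13.48 kHz ≤ fs/2 = 20.5 kHz, appears at 13.48 kHz.
95.48 kHz and 136.48 kHz both map to 13.48 kHz.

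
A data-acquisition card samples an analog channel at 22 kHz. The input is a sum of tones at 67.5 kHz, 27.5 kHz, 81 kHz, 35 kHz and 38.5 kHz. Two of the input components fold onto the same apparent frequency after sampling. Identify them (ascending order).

27.5 kHz, 38.5 kHz

fs/2 = 11 kHz.
67.5 kHz mod fs = 1.5 kHz.
1.5 kHz ≤ fs/2 = 11 kHz, appears at 1.5 kHz.
27.5 kHz mod fs = 5.5 kHz.
5.5 kHz ≤ fs/2 = 11 kHz, appears at 5.5 kHz.
81 kHz mod fs = 15 kHz.
15 kHz > fs/2 = 11 kHz, folds to fs − 15 kHz = 7 kHz.
35 kHz mod fs = 13 kHz.
13 kHz > fs/2 = 11 kHz, folds to fs − 13 kHz = 9 kHz.
38.5 kHz mod fs = 16.5 kHz.
16.5 kHz > fs/2 = 11 kHz, folds to fs − 16.5 kHz = 5.5 kHz.
27.5 kHz and 38.5 kHz both map to 5.5 kHz.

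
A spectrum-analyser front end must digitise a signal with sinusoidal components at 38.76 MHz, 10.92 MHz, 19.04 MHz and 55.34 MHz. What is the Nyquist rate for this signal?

Highest-frequency component: 55.34 MHz.
Nyquist rate = 2 × 55.34 MHz = 110.68 MHz.

110.68 MHz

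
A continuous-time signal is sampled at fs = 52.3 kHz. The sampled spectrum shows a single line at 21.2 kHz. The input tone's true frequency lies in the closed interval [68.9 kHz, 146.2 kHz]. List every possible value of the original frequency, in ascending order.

Frequencies that alias to 21.2 kHz are k·fs ± 21.2 kHz for integer k ≥ 0.
k=0: 21.2 kHz.
k=1: 31.1 kHz, 73.5 kHz.
k=2: 83.4 kHz, 125.8 kHz.
k=3: 135.7 kHz, 178.1 kHz.
k=4: 188 kHz, 230.4 kHz.
Within [68.9 kHz, 146.2 kHz]: 73.5 kHz, 83.4 kHz, 125.8 kHz, 135.7 kHz.

73.5 kHz, 83.4 kHz, 125.8 kHz, 135.7 kHz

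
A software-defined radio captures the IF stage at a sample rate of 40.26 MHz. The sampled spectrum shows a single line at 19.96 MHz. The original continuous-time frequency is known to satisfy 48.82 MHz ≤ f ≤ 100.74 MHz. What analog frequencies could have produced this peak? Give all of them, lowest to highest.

Frequencies that alias to 19.96 MHz are k·fs ± 19.96 MHz for integer k ≥ 0.
k=0: 19.96 MHz.
k=1: 20.3 MHz, 60.22 MHz.
k=2: 60.56 MHz, 100.48 MHz.
k=3: 100.82 MHz, 140.74 MHz.
Within [48.82 MHz, 100.74 MHz]: 60.22 MHz, 60.56 MHz, 100.48 MHz.

60.22 MHz, 60.56 MHz, 100.48 MHz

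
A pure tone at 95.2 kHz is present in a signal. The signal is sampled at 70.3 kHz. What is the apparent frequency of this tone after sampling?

95.2 kHz mod fs = 24.9 kHz.
24.9 kHz ≤ fs/2 = 35.15 kHz, appears at 24.9 kHz.

24.9 kHz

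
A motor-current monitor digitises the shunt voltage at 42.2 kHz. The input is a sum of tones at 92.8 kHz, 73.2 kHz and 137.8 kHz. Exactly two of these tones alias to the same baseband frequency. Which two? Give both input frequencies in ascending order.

73.2 kHz, 137.8 kHz

fs/2 = 21.1 kHz.
92.8 kHz mod fs = 8.4 kHz.
8.4 kHz ≤ fs/2 = 21.1 kHz, appears at 8.4 kHz.
73.2 kHz mod fs = 31 kHz.
31 kHz > fs/2 = 21.1 kHz, folds to fs − 31 kHz = 11.2 kHz.
137.8 kHz mod fs = 11.2 kHz.
11.2 kHz ≤ fs/2 = 21.1 kHz, appears at 11.2 kHz.
73.2 kHz and 137.8 kHz both map to 11.2 kHz.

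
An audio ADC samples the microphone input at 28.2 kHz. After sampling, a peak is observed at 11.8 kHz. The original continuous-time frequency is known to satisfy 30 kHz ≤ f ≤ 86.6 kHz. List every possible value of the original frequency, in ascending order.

40 kHz, 44.6 kHz, 68.2 kHz, 72.8 kHz

Frequencies that alias to 11.8 kHz are k·fs ± 11.8 kHz for integer k ≥ 0.
k=0: 11.8 kHz.
k=1: 16.4 kHz, 40 kHz.
k=2: 44.6 kHz, 68.2 kHz.
k=3: 72.8 kHz, 96.4 kHz.
k=4: 101 kHz, 124.6 kHz.
Within [30 kHz, 86.6 kHz]: 40 kHz, 44.6 kHz, 68.2 kHz, 72.8 kHz.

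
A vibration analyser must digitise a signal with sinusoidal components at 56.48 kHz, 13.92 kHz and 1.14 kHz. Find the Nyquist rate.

112.96 kHz

Highest-frequency component: 56.48 kHz.
Nyquist rate = 2 × 56.48 kHz = 112.96 kHz.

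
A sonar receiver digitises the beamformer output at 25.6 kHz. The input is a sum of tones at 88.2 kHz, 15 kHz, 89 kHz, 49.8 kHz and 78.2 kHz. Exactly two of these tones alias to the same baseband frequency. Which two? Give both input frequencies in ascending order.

fs/2 = 12.8 kHz.
88.2 kHz mod fs = 11.4 kHz.
11.4 kHz ≤ fs/2 = 12.8 kHz, appears at 11.4 kHz.
15 kHz > fs/2 = 12.8 kHz, folds to fs − 15 kHz = 10.6 kHz.
89 kHz mod fs = 12.2 kHz.
12.2 kHz ≤ fs/2 = 12.8 kHz, appears at 12.2 kHz.
49.8 kHz mod fs = 24.2 kHz.
24.2 kHz > fs/2 = 12.8 kHz, folds to fs − 24.2 kHz = 1.4 kHz.
78.2 kHz mod fs = 1.4 kHz.
1.4 kHz ≤ fs/2 = 12.8 kHz, appears at 1.4 kHz.
49.8 kHz and 78.2 kHz both map to 1.4 kHz.

49.8 kHz, 78.2 kHz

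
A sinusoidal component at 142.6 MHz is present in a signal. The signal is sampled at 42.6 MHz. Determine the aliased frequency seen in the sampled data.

142.6 MHz mod fs = 14.8 MHz.
14.8 MHz ≤ fs/2 = 21.3 MHz, appears at 14.8 MHz.

14.8 MHz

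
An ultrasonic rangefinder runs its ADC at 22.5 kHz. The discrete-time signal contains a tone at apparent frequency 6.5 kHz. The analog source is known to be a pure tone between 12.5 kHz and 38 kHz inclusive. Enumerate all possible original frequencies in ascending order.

16 kHz, 29 kHz

Frequencies that alias to 6.5 kHz are k·fs ± 6.5 kHz for integer k ≥ 0.
k=0: 6.5 kHz.
k=1: 16 kHz, 29 kHz.
k=2: 38.5 kHz, 51.5 kHz.
Within [12.5 kHz, 38 kHz]: 16 kHz, 29 kHz.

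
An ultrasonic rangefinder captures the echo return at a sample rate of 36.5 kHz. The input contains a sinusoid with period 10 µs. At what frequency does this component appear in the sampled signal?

T = 10 µs → f = 1/T = 100 kHz.
100 kHz mod fs = 27 kHz.
27 kHz > fs/2 = 18.25 kHz, folds to fs − 27 kHz = 9.5 kHz.

9.5 kHz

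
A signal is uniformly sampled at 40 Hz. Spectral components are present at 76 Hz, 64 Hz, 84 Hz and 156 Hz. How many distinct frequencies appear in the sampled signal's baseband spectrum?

fs/2 = 20 Hz.
76 Hz mod fs = 36 Hz.
36 Hz > fs/2 = 20 Hz, folds to fs − 36 Hz = 4 Hz.
64 Hz mod fs = 24 Hz.
24 Hz > fs/2 = 20 Hz, folds to fs − 24 Hz = 16 Hz.
84 Hz mod fs = 4 Hz.
4 Hz ≤ fs/2 = 20 Hz, appears at 4 Hz.
156 Hz mod fs = 36 Hz.
36 Hz > fs/2 = 20 Hz, folds to fs − 36 Hz = 4 Hz.
Distinct values: {4 Hz, 16 Hz} → 2.

2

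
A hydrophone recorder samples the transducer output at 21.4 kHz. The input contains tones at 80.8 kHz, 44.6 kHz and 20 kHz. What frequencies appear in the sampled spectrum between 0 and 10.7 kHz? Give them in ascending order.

1.4 kHz, 1.8 kHz, 4.8 kHz

fs/2 = 10.7 kHz.
80.8 kHz mod fs = 16.6 kHz.
16.6 kHz > fs/2 = 10.7 kHz, folds to fs − 16.6 kHz = 4.8 kHz.
44.6 kHz mod fs = 1.8 kHz.
1.8 kHz ≤ fs/2 = 10.7 kHz, appears at 1.8 kHz.
20 kHz > fs/2 = 10.7 kHz, folds to fs − 20 kHz = 1.4 kHz.
Distinct values: {1.4 kHz, 1.8 kHz, 4.8 kHz}.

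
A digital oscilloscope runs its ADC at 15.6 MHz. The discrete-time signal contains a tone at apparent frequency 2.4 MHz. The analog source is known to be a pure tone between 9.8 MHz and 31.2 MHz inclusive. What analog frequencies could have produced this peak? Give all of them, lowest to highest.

Frequencies that alias to 2.4 MHz are k·fs ± 2.4 MHz for integer k ≥ 0.
k=0: 2.4 MHz.
k=1: 13.2 MHz, 18 MHz.
k=2: 28.8 MHz, 33.6 MHz.
k=3: 44.4 MHz, 49.2 MHz.
Within [9.8 MHz, 31.2 MHz]: 13.2 MHz, 18 MHz, 28.8 MHz.

13.2 MHz, 18 MHz, 28.8 MHz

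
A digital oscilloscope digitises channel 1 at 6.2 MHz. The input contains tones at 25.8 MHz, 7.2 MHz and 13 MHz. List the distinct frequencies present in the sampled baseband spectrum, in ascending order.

fs/2 = 3.1 MHz.
25.8 MHz mod fs = 1 MHz.
1 MHz ≤ fs/2 = 3.1 MHz, appears at 1 MHz.
7.2 MHz mod fs = 1 MHz.
1 MHz ≤ fs/2 = 3.1 MHz, appears at 1 MHz.
13 MHz mod fs = 0.6 MHz.
0.6 MHz ≤ fs/2 = 3.1 MHz, appears at 0.6 MHz.
Distinct values: {0.6 MHz, 1 MHz}.

0.6 MHz, 1 MHz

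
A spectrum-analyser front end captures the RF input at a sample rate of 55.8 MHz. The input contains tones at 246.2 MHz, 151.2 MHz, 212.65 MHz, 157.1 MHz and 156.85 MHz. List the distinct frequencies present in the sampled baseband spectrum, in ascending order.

fs/2 = 27.9 MHz.
246.2 MHz mod fs = 23 MHz.
23 MHz ≤ fs/2 = 27.9 MHz, appears at 23 MHz.
151.2 MHz mod fs = 39.6 MHz.
39.6 MHz > fs/2 = 27.9 MHz, folds to fs − 39.6 MHz = 16.2 MHz.
212.65 MHz mod fs = 45.25 MHz.
45.25 MHz > fs/2 = 27.9 MHz, folds to fs − 45.25 MHz = 10.55 MHz.
157.1 MHz mod fs = 45.5 MHz.
45.5 MHz > fs/2 = 27.9 MHz, folds to fs − 45.5 MHz = 10.3 MHz.
156.85 MHz mod fs = 45.25 MHz.
45.25 MHz > fs/2 = 27.9 MHz, folds to fs − 45.25 MHz = 10.55 MHz.
Distinct values: {10.3 MHz, 10.55 MHz, 16.2 MHz, 23 MHz}.

10.3 MHz, 10.55 MHz, 16.2 MHz, 23 MHz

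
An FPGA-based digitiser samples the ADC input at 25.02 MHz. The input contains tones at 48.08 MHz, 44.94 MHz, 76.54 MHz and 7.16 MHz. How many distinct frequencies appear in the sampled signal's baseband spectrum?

fs/2 = 12.51 MHz.
48.08 MHz mod fs = 23.06 MHz.
23.06 MHz > fs/2 = 12.51 MHz, folds to fs − 23.06 MHz = 1.96 MHz.
44.94 MHz mod fs = 19.92 MHz.
19.92 MHz > fs/2 = 12.51 MHz, folds to fs − 19.92 MHz = 5.1 MHz.
76.54 MHz mod fs = 1.48 MHz.
1.48 MHz ≤ fs/2 = 12.51 MHz, appears at 1.48 MHz.
7.16 MHz ≤ fs/2 = 12.51 MHz, passes unchanged.
Distinct values: {1.48 MHz, 1.96 MHz, 5.1 MHz, 7.16 MHz} → 4.

4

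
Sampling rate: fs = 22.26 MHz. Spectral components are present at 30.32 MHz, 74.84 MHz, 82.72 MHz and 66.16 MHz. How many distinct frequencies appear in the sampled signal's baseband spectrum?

fs/2 = 11.13 MHz.
30.32 MHz mod fs = 8.06 MHz.
8.06 MHz ≤ fs/2 = 11.13 MHz, appears at 8.06 MHz.
74.84 MHz mod fs = 8.06 MHz.
8.06 MHz ≤ fs/2 = 11.13 MHz, appears at 8.06 MHz.
82.72 MHz mod fs = 15.94 MHz.
15.94 MHz > fs/2 = 11.13 MHz, folds to fs − 15.94 MHz = 6.32 MHz.
66.16 MHz mod fs = 21.64 MHz.
21.64 MHz > fs/2 = 11.13 MHz, folds to fs − 21.64 MHz = 0.62 MHz.
Distinct values: {0.62 MHz, 6.32 MHz, 8.06 MHz} → 3.

3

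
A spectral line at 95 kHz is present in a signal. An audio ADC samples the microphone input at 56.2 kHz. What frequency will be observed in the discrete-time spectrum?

95 kHz mod fs = 38.8 kHz.
38.8 kHz > fs/2 = 28.1 kHz, folds to fs − 38.8 kHz = 17.4 kHz.

17.4 kHz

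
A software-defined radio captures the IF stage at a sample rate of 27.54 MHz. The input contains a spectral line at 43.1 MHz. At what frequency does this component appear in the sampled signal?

11.98 MHz

43.1 MHz mod fs = 15.56 MHz.
15.56 MHz > fs/2 = 13.77 MHz, folds to fs − 15.56 MHz = 11.98 MHz.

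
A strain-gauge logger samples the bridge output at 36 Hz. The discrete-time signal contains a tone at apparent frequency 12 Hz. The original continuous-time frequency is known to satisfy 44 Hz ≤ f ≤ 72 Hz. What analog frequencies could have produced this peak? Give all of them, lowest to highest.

48 Hz, 60 Hz

Frequencies that alias to 12 Hz are k·fs ± 12 Hz for integer k ≥ 0.
k=0: 12 Hz.
k=1: 24 Hz, 48 Hz.
k=2: 60 Hz, 84 Hz.
k=3: 96 Hz, 120 Hz.
Within [44 Hz, 72 Hz]: 48 Hz, 60 Hz.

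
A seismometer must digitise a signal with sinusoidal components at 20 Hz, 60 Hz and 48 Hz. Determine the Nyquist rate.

Highest-frequency component: 60 Hz.
Nyquist rate = 2 × 60 Hz = 120 Hz.

120 Hz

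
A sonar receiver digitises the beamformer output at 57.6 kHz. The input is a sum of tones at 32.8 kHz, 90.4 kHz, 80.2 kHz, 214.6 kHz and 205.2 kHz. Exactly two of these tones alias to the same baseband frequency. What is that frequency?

24.8 kHz

fs/2 = 28.8 kHz.
32.8 kHz > fs/2 = 28.8 kHz, folds to fs − 32.8 kHz = 24.8 kHz.
90.4 kHz mod fs = 32.8 kHz.
32.8 kHz > fs/2 = 28.8 kHz, folds to fs − 32.8 kHz = 24.8 kHz.
80.2 kHz mod fs = 22.6 kHz.
22.6 kHz ≤ fs/2 = 28.8 kHz, appears at 22.6 kHz.
214.6 kHz mod fs = 41.8 kHz.
41.8 kHz > fs/2 = 28.8 kHz, folds to fs − 41.8 kHz = 15.8 kHz.
205.2 kHz mod fs = 32.4 kHz.
32.4 kHz > fs/2 = 28.8 kHz, folds to fs − 32.4 kHz = 25.2 kHz.
32.8 kHz and 90.4 kHz both map to 24.8 kHz.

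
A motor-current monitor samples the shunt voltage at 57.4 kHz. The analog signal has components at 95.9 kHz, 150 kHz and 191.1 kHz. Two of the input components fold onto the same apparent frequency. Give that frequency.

18.9 kHz

fs/2 = 28.7 kHz.
95.9 kHz mod fs = 38.5 kHz.
38.5 kHz > fs/2 = 28.7 kHz, folds to fs − 38.5 kHz = 18.9 kHz.
150 kHz mod fs = 35.2 kHz.
35.2 kHz > fs/2 = 28.7 kHz, folds to fs − 35.2 kHz = 22.2 kHz.
191.1 kHz mod fs = 18.9 kHz.
18.9 kHz ≤ fs/2 = 28.7 kHz, appears at 18.9 kHz.
95.9 kHz and 191.1 kHz both map to 18.9 kHz.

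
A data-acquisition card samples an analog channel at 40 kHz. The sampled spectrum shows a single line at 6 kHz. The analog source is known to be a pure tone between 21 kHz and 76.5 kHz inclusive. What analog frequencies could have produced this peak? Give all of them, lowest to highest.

34 kHz, 46 kHz, 74 kHz

Frequencies that alias to 6 kHz are k·fs ± 6 kHz for integer k ≥ 0.
k=0: 6 kHz.
k=1: 34 kHz, 46 kHz.
k=2: 74 kHz, 86 kHz.
k=3: 114 kHz, 126 kHz.
Within [21 kHz, 76.5 kHz]: 34 kHz, 46 kHz, 74 kHz.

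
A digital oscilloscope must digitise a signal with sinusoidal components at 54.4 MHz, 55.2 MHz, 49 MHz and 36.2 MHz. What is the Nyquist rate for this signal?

110.4 MHz

Highest-frequency component: 55.2 MHz.
Nyquist rate = 2 × 55.2 MHz = 110.4 MHz.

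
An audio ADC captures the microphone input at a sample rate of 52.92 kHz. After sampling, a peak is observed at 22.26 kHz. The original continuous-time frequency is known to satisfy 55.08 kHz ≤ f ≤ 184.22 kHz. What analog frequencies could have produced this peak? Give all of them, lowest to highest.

Frequencies that alias to 22.26 kHz are k·fs ± 22.26 kHz for integer k ≥ 0.
k=0: 22.26 kHz.
k=1: 30.66 kHz, 75.18 kHz.
k=2: 83.58 kHz, 128.1 kHz.
k=3: 136.5 kHz, 181.02 kHz.
k=4: 189.42 kHz, 233.94 kHz.
Within [55.08 kHz, 184.22 kHz]: 75.18 kHz, 83.58 kHz, 128.1 kHz, 136.5 kHz, 181.02 kHz.

75.18 kHz, 83.58 kHz, 128.1 kHz, 136.5 kHz, 181.02 kHz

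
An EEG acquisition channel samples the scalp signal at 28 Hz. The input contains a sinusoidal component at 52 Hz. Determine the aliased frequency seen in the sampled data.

52 Hz mod fs = 24 Hz.
24 Hz > fs/2 = 14 Hz, folds to fs − 24 Hz = 4 Hz.

4 Hz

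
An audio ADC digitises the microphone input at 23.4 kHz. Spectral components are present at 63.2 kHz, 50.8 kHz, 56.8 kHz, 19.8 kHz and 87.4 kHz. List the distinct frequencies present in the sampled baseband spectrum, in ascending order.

3.6 kHz, 4 kHz, 6.2 kHz, 7 kHz, 10 kHz

fs/2 = 11.7 kHz.
63.2 kHz mod fs = 16.4 kHz.
16.4 kHz > fs/2 = 11.7 kHz, folds to fs − 16.4 kHz = 7 kHz.
50.8 kHz mod fs = 4 kHz.
4 kHz ≤ fs/2 = 11.7 kHz, appears at 4 kHz.
56.8 kHz mod fs = 10 kHz.
10 kHz ≤ fs/2 = 11.7 kHz, appears at 10 kHz.
19.8 kHz > fs/2 = 11.7 kHz, folds to fs − 19.8 kHz = 3.6 kHz.
87.4 kHz mod fs = 17.2 kHz.
17.2 kHz > fs/2 = 11.7 kHz, folds to fs − 17.2 kHz = 6.2 kHz.
Distinct values: {3.6 kHz, 4 kHz, 6.2 kHz, 7 kHz, 10 kHz}.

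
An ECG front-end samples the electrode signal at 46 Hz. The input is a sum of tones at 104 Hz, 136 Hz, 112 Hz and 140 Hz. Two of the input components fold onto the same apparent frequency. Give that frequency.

2 Hz

fs/2 = 23 Hz.
104 Hz mod fs = 12 Hz.
12 Hz ≤ fs/2 = 23 Hz, appears at 12 Hz.
136 Hz mod fs = 44 Hz.
44 Hz > fs/2 = 23 Hz, folds to fs − 44 Hz = 2 Hz.
112 Hz mod fs = 20 Hz.
20 Hz ≤ fs/2 = 23 Hz, appears at 20 Hz.
140 Hz mod fs = 2 Hz.
2 Hz ≤ fs/2 = 23 Hz, appears at 2 Hz.
136 Hz and 140 Hz both map to 2 Hz.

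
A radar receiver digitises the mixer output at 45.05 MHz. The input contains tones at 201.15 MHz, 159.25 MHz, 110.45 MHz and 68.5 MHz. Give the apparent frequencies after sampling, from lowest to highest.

fs/2 = 22.525 MHz.
201.15 MHz mod fs = 20.95 MHz.
20.95 MHz ≤ fs/2 = 22.525 MHz, appears at 20.95 MHz.
159.25 MHz mod fs = 24.1 MHz.
24.1 MHz > fs/2 = 22.525 MHz, folds to fs − 24.1 MHz = 20.95 MHz.
110.45 MHz mod fs = 20.35 MHz.
20.35 MHz ≤ fs/2 = 22.525 MHz, appears at 20.35 MHz.
68.5 MHz mod fs = 23.45 MHz.
23.45 MHz > fs/2 = 22.525 MHz, folds to fs − 23.45 MHz = 21.6 MHz.
Distinct values: {20.35 MHz, 20.95 MHz, 21.6 MHz}.

20.35 MHz, 20.95 MHz, 21.6 MHz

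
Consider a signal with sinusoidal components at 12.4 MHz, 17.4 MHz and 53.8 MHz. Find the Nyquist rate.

Highest-frequency component: 53.8 MHz.
Nyquist rate = 2 × 53.8 MHz = 107.6 MHz.

107.6 MHz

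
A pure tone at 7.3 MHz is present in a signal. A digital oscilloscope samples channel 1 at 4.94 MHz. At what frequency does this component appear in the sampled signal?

2.36 MHz

7.3 MHz mod fs = 2.36 MHz.
2.36 MHz ≤ fs/2 = 2.47 MHz, appears at 2.36 MHz.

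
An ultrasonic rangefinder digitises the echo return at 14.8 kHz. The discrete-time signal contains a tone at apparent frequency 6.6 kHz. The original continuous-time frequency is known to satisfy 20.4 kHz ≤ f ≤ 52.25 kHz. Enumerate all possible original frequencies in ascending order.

Frequencies that alias to 6.6 kHz are k·fs ± 6.6 kHz for integer k ≥ 0.
k=0: 6.6 kHz.
k=1: 8.2 kHz, 21.4 kHz.
k=2: 23 kHz, 36.2 kHz.
k=3: 37.8 kHz, 51 kHz.
k=4: 52.6 kHz, 65.8 kHz.
Within [20.4 kHz, 52.25 kHz]: 21.4 kHz, 23 kHz, 36.2 kHz, 37.8 kHz, 51 kHz.

21.4 kHz, 23 kHz, 36.2 kHz, 37.8 kHz, 51 kHz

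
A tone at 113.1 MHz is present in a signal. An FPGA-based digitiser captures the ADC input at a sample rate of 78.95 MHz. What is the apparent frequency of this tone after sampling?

113.1 MHz mod fs = 34.15 MHz.
34.15 MHz ≤ fs/2 = 39.475 MHz, appears at 34.15 MHz.

34.15 MHz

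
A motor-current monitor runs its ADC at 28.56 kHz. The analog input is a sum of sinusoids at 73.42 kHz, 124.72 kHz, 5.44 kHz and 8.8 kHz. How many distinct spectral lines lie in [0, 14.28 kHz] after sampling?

4

fs/2 = 14.28 kHz.
73.42 kHz mod fs = 16.3 kHz.
16.3 kHz > fs/2 = 14.28 kHz, folds to fs − 16.3 kHz = 12.26 kHz.
124.72 kHz mod fs = 10.48 kHz.
10.48 kHz ≤ fs/2 = 14.28 kHz, appears at 10.48 kHz.
5.44 kHz ≤ fs/2 = 14.28 kHz, passes unchanged.
8.8 kHz ≤ fs/2 = 14.28 kHz, passes unchanged.
Distinct values: {5.44 kHz, 8.8 kHz, 10.48 kHz, 12.26 kHz} → 4.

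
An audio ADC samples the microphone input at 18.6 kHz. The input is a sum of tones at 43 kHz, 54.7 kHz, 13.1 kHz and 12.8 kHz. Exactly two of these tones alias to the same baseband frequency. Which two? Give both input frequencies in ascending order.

fs/2 = 9.3 kHz.
43 kHz mod fs = 5.8 kHz.
5.8 kHz ≤ fs/2 = 9.3 kHz, appears at 5.8 kHz.
54.7 kHz mod fs = 17.5 kHz.
17.5 kHz > fs/2 = 9.3 kHz, folds to fs − 17.5 kHz = 1.1 kHz.
13.1 kHz > fs/2 = 9.3 kHz, folds to fs − 13.1 kHz = 5.5 kHz.
12.8 kHz > fs/2 = 9.3 kHz, folds to fs − 12.8 kHz = 5.8 kHz.
12.8 kHz and 43 kHz both map to 5.8 kHz.

12.8 kHz, 43 kHz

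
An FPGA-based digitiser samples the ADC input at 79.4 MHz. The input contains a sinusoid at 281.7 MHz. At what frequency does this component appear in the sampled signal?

35.9 MHz

281.7 MHz mod fs = 43.5 MHz.
43.5 MHz > fs/2 = 39.7 MHz, folds to fs − 43.5 MHz = 35.9 MHz.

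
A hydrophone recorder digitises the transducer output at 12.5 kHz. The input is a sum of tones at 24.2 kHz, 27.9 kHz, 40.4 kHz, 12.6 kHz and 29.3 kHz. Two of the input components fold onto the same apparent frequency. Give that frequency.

2.9 kHz

fs/2 = 6.25 kHz.
24.2 kHz mod fs = 11.7 kHz.
11.7 kHz > fs/2 = 6.25 kHz, folds to fs − 11.7 kHz = 0.8 kHz.
27.9 kHz mod fs = 2.9 kHz.
2.9 kHz ≤ fs/2 = 6.25 kHz, appears at 2.9 kHz.
40.4 kHz mod fs = 2.9 kHz.
2.9 kHz ≤ fs/2 = 6.25 kHz, appears at 2.9 kHz.
12.6 kHz mod fs = 0.1 kHz.
0.1 kHz ≤ fs/2 = 6.25 kHz, appears at 0.1 kHz.
29.3 kHz mod fs = 4.3 kHz.
4.3 kHz ≤ fs/2 = 6.25 kHz, appears at 4.3 kHz.
27.9 kHz and 40.4 kHz both map to 2.9 kHz.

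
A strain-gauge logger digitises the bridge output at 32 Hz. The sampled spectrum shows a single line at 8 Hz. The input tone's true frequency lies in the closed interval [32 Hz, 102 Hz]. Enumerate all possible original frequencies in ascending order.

40 Hz, 56 Hz, 72 Hz, 88 Hz

Frequencies that alias to 8 Hz are k·fs ± 8 Hz for integer k ≥ 0.
k=0: 8 Hz.
k=1: 24 Hz, 40 Hz.
k=2: 56 Hz, 72 Hz.
k=3: 88 Hz, 104 Hz.
k=4: 120 Hz, 136 Hz.
Within [32 Hz, 102 Hz]: 40 Hz, 56 Hz, 72 Hz, 88 Hz.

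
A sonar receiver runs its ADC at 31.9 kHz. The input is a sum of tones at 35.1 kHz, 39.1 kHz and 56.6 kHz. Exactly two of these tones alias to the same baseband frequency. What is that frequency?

7.2 kHz

fs/2 = 15.95 kHz.
35.1 kHz mod fs = 3.2 kHz.
3.2 kHz ≤ fs/2 = 15.95 kHz, appears at 3.2 kHz.
39.1 kHz mod fs = 7.2 kHz.
7.2 kHz ≤ fs/2 = 15.95 kHz, appears at 7.2 kHz.
56.6 kHz mod fs = 24.7 kHz.
24.7 kHz > fs/2 = 15.95 kHz, folds to fs − 24.7 kHz = 7.2 kHz.
39.1 kHz and 56.6 kHz both map to 7.2 kHz.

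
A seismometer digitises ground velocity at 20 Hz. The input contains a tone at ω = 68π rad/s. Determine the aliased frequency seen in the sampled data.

ω = 68π rad/s → f = ω/(2π) = 34 Hz.
34 Hz mod fs = 14 Hz.
14 Hz > fs/2 = 10 Hz, folds to fs − 14 Hz = 6 Hz.

6 Hz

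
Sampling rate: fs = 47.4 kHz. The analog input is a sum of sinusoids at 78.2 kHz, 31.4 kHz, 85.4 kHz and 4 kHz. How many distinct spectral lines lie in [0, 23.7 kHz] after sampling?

4

fs/2 = 23.7 kHz.
78.2 kHz mod fs = 30.8 kHz.
30.8 kHz > fs/2 = 23.7 kHz, folds to fs − 30.8 kHz = 16.6 kHz.
31.4 kHz > fs/2 = 23.7 kHz, folds to fs − 31.4 kHz = 16 kHz.
85.4 kHz mod fs = 38 kHz.
38 kHz > fs/2 = 23.7 kHz, folds to fs − 38 kHz = 9.4 kHz.
4 kHz ≤ fs/2 = 23.7 kHz, passes unchanged.
Distinct values: {4 kHz, 9.4 kHz, 16 kHz, 16.6 kHz} → 4.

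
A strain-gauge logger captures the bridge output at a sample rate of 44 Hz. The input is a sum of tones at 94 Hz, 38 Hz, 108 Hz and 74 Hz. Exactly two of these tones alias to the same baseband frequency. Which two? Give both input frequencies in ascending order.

fs/2 = 22 Hz.
94 Hz mod fs = 6 Hz.
6 Hz ≤ fs/2 = 22 Hz, appears at 6 Hz.
38 Hz > fs/2 = 22 Hz, folds to fs − 38 Hz = 6 Hz.
108 Hz mod fs = 20 Hz.
20 Hz ≤ fs/2 = 22 Hz, appears at 20 Hz.
74 Hz mod fs = 30 Hz.
30 Hz > fs/2 = 22 Hz, folds to fs − 30 Hz = 14 Hz.
38 Hz and 94 Hz both map to 6 Hz.

38 Hz, 94 Hz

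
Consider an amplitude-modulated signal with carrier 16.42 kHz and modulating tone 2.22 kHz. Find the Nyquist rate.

AM sidebands sit at fc ± fm = 14.2 kHz and 18.64 kHz.
Highest-frequency component: 18.64 kHz.
Nyquist rate = 2 × 18.64 kHz = 37.28 kHz.

37.28 kHz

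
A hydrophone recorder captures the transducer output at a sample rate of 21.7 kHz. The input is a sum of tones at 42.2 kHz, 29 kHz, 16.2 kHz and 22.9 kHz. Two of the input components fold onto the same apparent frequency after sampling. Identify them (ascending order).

fs/2 = 10.85 kHz.
42.2 kHz mod fs = 20.5 kHz.
20.5 kHz > fs/2 = 10.85 kHz, folds to fs − 20.5 kHz = 1.2 kHz.
29 kHz mod fs = 7.3 kHz.
7.3 kHz ≤ fs/2 = 10.85 kHz, appears at 7.3 kHz.
16.2 kHz > fs/2 = 10.85 kHz, folds to fs − 16.2 kHz = 5.5 kHz.
22.9 kHz mod fs = 1.2 kHz.
1.2 kHz ≤ fs/2 = 10.85 kHz, appears at 1.2 kHz.
22.9 kHz and 42.2 kHz both map to 1.2 kHz.

22.9 kHz, 42.2 kHz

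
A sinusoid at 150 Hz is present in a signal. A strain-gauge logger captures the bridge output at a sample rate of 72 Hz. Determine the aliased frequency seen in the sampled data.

150 Hz mod fs = 6 Hz.
6 Hz ≤ fs/2 = 36 Hz, appears at 6 Hz.

6 Hz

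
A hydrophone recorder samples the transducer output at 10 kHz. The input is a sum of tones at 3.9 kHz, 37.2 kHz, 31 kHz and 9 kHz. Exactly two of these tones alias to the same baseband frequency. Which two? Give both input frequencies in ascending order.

fs/2 = 5 kHz.
3.9 kHz ≤ fs/2 = 5 kHz, passes unchanged.
37.2 kHz mod fs = 7.2 kHz.
7.2 kHz > fs/2 = 5 kHz, folds to fs − 7.2 kHz = 2.8 kHz.
31 kHz mod fs = 1 kHz.
1 kHz ≤ fs/2 = 5 kHz, appears at 1 kHz.
9 kHz > fs/2 = 5 kHz, folds to fs − 9 kHz = 1 kHz.
9 kHz and 31 kHz both map to 1 kHz.

9 kHz, 31 kHz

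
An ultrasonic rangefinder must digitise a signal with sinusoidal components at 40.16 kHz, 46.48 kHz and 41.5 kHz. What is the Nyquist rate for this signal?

Highest-frequency component: 46.48 kHz.
Nyquist rate = 2 × 46.48 kHz = 92.96 kHz.

92.96 kHz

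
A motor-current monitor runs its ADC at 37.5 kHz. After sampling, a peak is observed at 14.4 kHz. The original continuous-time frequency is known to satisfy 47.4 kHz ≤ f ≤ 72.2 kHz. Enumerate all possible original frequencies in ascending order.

51.9 kHz, 60.6 kHz

Frequencies that alias to 14.4 kHz are k·fs ± 14.4 kHz for integer k ≥ 0.
k=0: 14.4 kHz.
k=1: 23.1 kHz, 51.9 kHz.
k=2: 60.6 kHz, 89.4 kHz.
k=3: 98.1 kHz, 126.9 kHz.
Within [47.4 kHz, 72.2 kHz]: 51.9 kHz, 60.6 kHz.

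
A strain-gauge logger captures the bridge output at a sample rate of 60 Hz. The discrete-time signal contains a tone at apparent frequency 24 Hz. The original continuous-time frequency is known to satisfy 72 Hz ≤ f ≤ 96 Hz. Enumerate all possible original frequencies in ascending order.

Frequencies that alias to 24 Hz are k·fs ± 24 Hz for integer k ≥ 0.
k=0: 24 Hz.
k=1: 36 Hz, 84 Hz.
k=2: 96 Hz, 144 Hz.
k=3: 156 Hz, 204 Hz.
Within [72 Hz, 96 Hz]: 84 Hz, 96 Hz.

84 Hz, 96 Hz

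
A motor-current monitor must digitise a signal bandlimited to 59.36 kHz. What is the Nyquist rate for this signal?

118.72 kHz

Nyquist rate = 2 × 59.36 kHz = 118.72 kHz.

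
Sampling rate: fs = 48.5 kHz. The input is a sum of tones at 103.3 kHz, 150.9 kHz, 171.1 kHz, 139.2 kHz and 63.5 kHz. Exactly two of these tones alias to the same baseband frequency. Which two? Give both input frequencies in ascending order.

103.3 kHz, 139.2 kHz

fs/2 = 24.25 kHz.
103.3 kHz mod fs = 6.3 kHz.
6.3 kHz ≤ fs/2 = 24.25 kHz, appears at 6.3 kHz.
150.9 kHz mod fs = 5.4 kHz.
5.4 kHz ≤ fs/2 = 24.25 kHz, appears at 5.4 kHz.
171.1 kHz mod fs = 25.6 kHz.
25.6 kHz > fs/2 = 24.25 kHz, folds to fs − 25.6 kHz = 22.9 kHz.
139.2 kHz mod fs = 42.2 kHz.
42.2 kHz > fs/2 = 24.25 kHz, folds to fs − 42.2 kHz = 6.3 kHz.
63.5 kHz mod fs = 15 kHz.
15 kHz ≤ fs/2 = 24.25 kHz, appears at 15 kHz.
103.3 kHz and 139.2 kHz both map to 6.3 kHz.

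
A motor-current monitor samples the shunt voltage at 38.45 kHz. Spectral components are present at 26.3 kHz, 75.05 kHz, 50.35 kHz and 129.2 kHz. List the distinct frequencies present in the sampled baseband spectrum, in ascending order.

fs/2 = 19.225 kHz.
26.3 kHz > fs/2 = 19.225 kHz, folds to fs − 26.3 kHz = 12.15 kHz.
75.05 kHz mod fs = 36.6 kHz.
36.6 kHz > fs/2 = 19.225 kHz, folds to fs − 36.6 kHz = 1.85 kHz.
50.35 kHz mod fs = 11.9 kHz.
11.9 kHz ≤ fs/2 = 19.225 kHz, appears at 11.9 kHz.
129.2 kHz mod fs = 13.85 kHz.
13.85 kHz ≤ fs/2 = 19.225 kHz, appears at 13.85 kHz.
Distinct values: {1.85 kHz, 11.9 kHz, 12.15 kHz, 13.85 kHz}.

1.85 kHz, 11.9 kHz, 12.15 kHz, 13.85 kHz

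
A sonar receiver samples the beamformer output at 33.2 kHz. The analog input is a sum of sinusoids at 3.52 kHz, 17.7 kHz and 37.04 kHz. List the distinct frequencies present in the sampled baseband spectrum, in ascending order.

fs/2 = 16.6 kHz.
3.52 kHz ≤ fs/2 = 16.6 kHz, passes unchanged.
17.7 kHz > fs/2 = 16.6 kHz, folds to fs − 17.7 kHz = 15.5 kHz.
37.04 kHz mod fs = 3.84 kHz.
3.84 kHz ≤ fs/2 = 16.6 kHz, appears at 3.84 kHz.
Distinct values: {3.52 kHz, 3.84 kHz, 15.5 kHz}.

3.52 kHz, 3.84 kHz, 15.5 kHz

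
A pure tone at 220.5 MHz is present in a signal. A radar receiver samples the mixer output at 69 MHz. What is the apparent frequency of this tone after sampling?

220.5 MHz mod fs = 13.5 MHz.
13.5 MHz ≤ fs/2 = 34.5 MHz, appears at 13.5 MHz.

13.5 MHz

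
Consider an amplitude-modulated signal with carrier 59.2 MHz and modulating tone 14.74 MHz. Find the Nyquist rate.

AM sidebands sit at fc ± fm = 44.46 MHz and 73.94 MHz.
Highest-frequency component: 73.94 MHz.
Nyquist rate = 2 × 73.94 MHz = 147.88 MHz.

147.88 MHz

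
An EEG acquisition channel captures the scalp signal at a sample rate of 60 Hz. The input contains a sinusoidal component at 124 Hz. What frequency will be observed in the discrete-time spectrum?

4 Hz

124 Hz mod fs = 4 Hz.
4 Hz ≤ fs/2 = 30 Hz, appears at 4 Hz.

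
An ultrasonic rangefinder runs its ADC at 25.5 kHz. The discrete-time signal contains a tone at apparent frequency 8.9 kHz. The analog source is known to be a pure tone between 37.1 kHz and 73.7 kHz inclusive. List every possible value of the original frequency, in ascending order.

Frequencies that alias to 8.9 kHz are k·fs ± 8.9 kHz for integer k ≥ 0.
k=0: 8.9 kHz.
k=1: 16.6 kHz, 34.4 kHz.
k=2: 42.1 kHz, 59.9 kHz.
k=3: 67.6 kHz, 85.4 kHz.
k=4: 93.1 kHz, 110.9 kHz.
Within [37.1 kHz, 73.7 kHz]: 42.1 kHz, 59.9 kHz, 67.6 kHz.

42.1 kHz, 59.9 kHz, 67.6 kHz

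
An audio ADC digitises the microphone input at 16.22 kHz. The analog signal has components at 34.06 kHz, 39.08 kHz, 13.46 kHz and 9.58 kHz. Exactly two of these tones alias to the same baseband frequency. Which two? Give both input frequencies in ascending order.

9.58 kHz, 39.08 kHz

fs/2 = 8.11 kHz.
34.06 kHz mod fs = 1.62 kHz.
1.62 kHz ≤ fs/2 = 8.11 kHz, appears at 1.62 kHz.
39.08 kHz mod fs = 6.64 kHz.
6.64 kHz ≤ fs/2 = 8.11 kHz, appears at 6.64 kHz.
13.46 kHz > fs/2 = 8.11 kHz, folds to fs − 13.46 kHz = 2.76 kHz.
9.58 kHz > fs/2 = 8.11 kHz, folds to fs − 9.58 kHz = 6.64 kHz.
9.58 kHz and 39.08 kHz both map to 6.64 kHz.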